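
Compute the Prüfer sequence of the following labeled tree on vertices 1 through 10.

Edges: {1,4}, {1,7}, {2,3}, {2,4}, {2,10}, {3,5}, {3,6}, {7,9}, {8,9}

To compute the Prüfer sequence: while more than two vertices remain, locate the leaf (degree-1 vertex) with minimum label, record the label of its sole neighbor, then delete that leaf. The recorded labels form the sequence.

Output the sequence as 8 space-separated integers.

Answer: 3 3 2 9 7 1 4 2

Derivation:
Step 1: leaves = {5,6,8,10}. Remove smallest leaf 5, emit neighbor 3.
Step 2: leaves = {6,8,10}. Remove smallest leaf 6, emit neighbor 3.
Step 3: leaves = {3,8,10}. Remove smallest leaf 3, emit neighbor 2.
Step 4: leaves = {8,10}. Remove smallest leaf 8, emit neighbor 9.
Step 5: leaves = {9,10}. Remove smallest leaf 9, emit neighbor 7.
Step 6: leaves = {7,10}. Remove smallest leaf 7, emit neighbor 1.
Step 7: leaves = {1,10}. Remove smallest leaf 1, emit neighbor 4.
Step 8: leaves = {4,10}. Remove smallest leaf 4, emit neighbor 2.
Done: 2 vertices remain (2, 10). Sequence = [3 3 2 9 7 1 4 2]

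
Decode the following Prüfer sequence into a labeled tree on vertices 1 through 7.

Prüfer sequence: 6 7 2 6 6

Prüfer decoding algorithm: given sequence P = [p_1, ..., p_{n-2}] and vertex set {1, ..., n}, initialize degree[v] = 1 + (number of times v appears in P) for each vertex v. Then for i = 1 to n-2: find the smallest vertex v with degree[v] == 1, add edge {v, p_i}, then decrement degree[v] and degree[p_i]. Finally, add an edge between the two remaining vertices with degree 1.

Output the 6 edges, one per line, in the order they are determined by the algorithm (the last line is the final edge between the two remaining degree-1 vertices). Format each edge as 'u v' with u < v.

Answer: 1 6
3 7
2 4
2 6
5 6
6 7

Derivation:
Initial degrees: {1:1, 2:2, 3:1, 4:1, 5:1, 6:4, 7:2}
Step 1: smallest deg-1 vertex = 1, p_1 = 6. Add edge {1,6}. Now deg[1]=0, deg[6]=3.
Step 2: smallest deg-1 vertex = 3, p_2 = 7. Add edge {3,7}. Now deg[3]=0, deg[7]=1.
Step 3: smallest deg-1 vertex = 4, p_3 = 2. Add edge {2,4}. Now deg[4]=0, deg[2]=1.
Step 4: smallest deg-1 vertex = 2, p_4 = 6. Add edge {2,6}. Now deg[2]=0, deg[6]=2.
Step 5: smallest deg-1 vertex = 5, p_5 = 6. Add edge {5,6}. Now deg[5]=0, deg[6]=1.
Final: two remaining deg-1 vertices are 6, 7. Add edge {6,7}.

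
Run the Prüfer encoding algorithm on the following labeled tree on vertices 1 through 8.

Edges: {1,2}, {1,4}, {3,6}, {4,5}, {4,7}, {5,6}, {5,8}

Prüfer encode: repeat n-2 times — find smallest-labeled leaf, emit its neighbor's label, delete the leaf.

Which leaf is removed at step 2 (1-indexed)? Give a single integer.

Answer: 1

Derivation:
Step 1: current leaves = {2,3,7,8}. Remove leaf 2 (neighbor: 1).
Step 2: current leaves = {1,3,7,8}. Remove leaf 1 (neighbor: 4).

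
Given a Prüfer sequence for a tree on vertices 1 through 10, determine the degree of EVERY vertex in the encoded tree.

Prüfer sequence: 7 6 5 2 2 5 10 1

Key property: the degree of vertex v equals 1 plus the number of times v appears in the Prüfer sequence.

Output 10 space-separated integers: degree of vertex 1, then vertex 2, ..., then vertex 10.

Answer: 2 3 1 1 3 2 2 1 1 2

Derivation:
p_1 = 7: count[7] becomes 1
p_2 = 6: count[6] becomes 1
p_3 = 5: count[5] becomes 1
p_4 = 2: count[2] becomes 1
p_5 = 2: count[2] becomes 2
p_6 = 5: count[5] becomes 2
p_7 = 10: count[10] becomes 1
p_8 = 1: count[1] becomes 1
Degrees (1 + count): deg[1]=1+1=2, deg[2]=1+2=3, deg[3]=1+0=1, deg[4]=1+0=1, deg[5]=1+2=3, deg[6]=1+1=2, deg[7]=1+1=2, deg[8]=1+0=1, deg[9]=1+0=1, deg[10]=1+1=2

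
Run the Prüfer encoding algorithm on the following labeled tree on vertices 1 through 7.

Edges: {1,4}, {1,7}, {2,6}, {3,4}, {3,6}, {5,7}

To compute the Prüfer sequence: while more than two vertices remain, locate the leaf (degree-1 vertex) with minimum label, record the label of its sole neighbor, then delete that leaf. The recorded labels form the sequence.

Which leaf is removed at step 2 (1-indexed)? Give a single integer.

Answer: 5

Derivation:
Step 1: current leaves = {2,5}. Remove leaf 2 (neighbor: 6).
Step 2: current leaves = {5,6}. Remove leaf 5 (neighbor: 7).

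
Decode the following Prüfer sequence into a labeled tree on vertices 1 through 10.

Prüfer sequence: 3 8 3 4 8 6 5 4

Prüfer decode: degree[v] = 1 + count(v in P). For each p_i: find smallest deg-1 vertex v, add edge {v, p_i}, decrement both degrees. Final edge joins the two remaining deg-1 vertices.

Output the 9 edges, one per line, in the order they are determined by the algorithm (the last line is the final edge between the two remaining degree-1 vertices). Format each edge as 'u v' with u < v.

Answer: 1 3
2 8
3 7
3 4
8 9
6 8
5 6
4 5
4 10

Derivation:
Initial degrees: {1:1, 2:1, 3:3, 4:3, 5:2, 6:2, 7:1, 8:3, 9:1, 10:1}
Step 1: smallest deg-1 vertex = 1, p_1 = 3. Add edge {1,3}. Now deg[1]=0, deg[3]=2.
Step 2: smallest deg-1 vertex = 2, p_2 = 8. Add edge {2,8}. Now deg[2]=0, deg[8]=2.
Step 3: smallest deg-1 vertex = 7, p_3 = 3. Add edge {3,7}. Now deg[7]=0, deg[3]=1.
Step 4: smallest deg-1 vertex = 3, p_4 = 4. Add edge {3,4}. Now deg[3]=0, deg[4]=2.
Step 5: smallest deg-1 vertex = 9, p_5 = 8. Add edge {8,9}. Now deg[9]=0, deg[8]=1.
Step 6: smallest deg-1 vertex = 8, p_6 = 6. Add edge {6,8}. Now deg[8]=0, deg[6]=1.
Step 7: smallest deg-1 vertex = 6, p_7 = 5. Add edge {5,6}. Now deg[6]=0, deg[5]=1.
Step 8: smallest deg-1 vertex = 5, p_8 = 4. Add edge {4,5}. Now deg[5]=0, deg[4]=1.
Final: two remaining deg-1 vertices are 4, 10. Add edge {4,10}.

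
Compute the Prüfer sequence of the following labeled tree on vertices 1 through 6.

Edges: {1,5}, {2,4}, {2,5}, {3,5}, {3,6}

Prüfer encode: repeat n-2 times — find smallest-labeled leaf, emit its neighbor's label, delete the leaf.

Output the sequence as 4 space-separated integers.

Answer: 5 2 5 3

Derivation:
Step 1: leaves = {1,4,6}. Remove smallest leaf 1, emit neighbor 5.
Step 2: leaves = {4,6}. Remove smallest leaf 4, emit neighbor 2.
Step 3: leaves = {2,6}. Remove smallest leaf 2, emit neighbor 5.
Step 4: leaves = {5,6}. Remove smallest leaf 5, emit neighbor 3.
Done: 2 vertices remain (3, 6). Sequence = [5 2 5 3]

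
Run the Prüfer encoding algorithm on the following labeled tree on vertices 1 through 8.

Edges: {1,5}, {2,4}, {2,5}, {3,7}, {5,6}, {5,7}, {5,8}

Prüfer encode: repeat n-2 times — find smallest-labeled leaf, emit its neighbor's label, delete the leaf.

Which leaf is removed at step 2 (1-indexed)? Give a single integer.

Step 1: current leaves = {1,3,4,6,8}. Remove leaf 1 (neighbor: 5).
Step 2: current leaves = {3,4,6,8}. Remove leaf 3 (neighbor: 7).

Answer: 3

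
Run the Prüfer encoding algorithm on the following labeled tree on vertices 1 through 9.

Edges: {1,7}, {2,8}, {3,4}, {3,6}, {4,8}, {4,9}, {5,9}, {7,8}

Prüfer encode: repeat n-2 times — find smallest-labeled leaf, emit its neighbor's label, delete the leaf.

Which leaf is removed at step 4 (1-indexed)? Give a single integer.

Step 1: current leaves = {1,2,5,6}. Remove leaf 1 (neighbor: 7).
Step 2: current leaves = {2,5,6,7}. Remove leaf 2 (neighbor: 8).
Step 3: current leaves = {5,6,7}. Remove leaf 5 (neighbor: 9).
Step 4: current leaves = {6,7,9}. Remove leaf 6 (neighbor: 3).

Answer: 6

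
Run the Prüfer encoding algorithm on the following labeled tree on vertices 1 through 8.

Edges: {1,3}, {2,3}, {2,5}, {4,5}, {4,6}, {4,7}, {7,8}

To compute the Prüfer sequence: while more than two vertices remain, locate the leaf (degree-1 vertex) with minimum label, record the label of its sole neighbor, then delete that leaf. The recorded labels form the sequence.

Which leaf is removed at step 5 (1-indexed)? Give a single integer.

Step 1: current leaves = {1,6,8}. Remove leaf 1 (neighbor: 3).
Step 2: current leaves = {3,6,8}. Remove leaf 3 (neighbor: 2).
Step 3: current leaves = {2,6,8}. Remove leaf 2 (neighbor: 5).
Step 4: current leaves = {5,6,8}. Remove leaf 5 (neighbor: 4).
Step 5: current leaves = {6,8}. Remove leaf 6 (neighbor: 4).

Answer: 6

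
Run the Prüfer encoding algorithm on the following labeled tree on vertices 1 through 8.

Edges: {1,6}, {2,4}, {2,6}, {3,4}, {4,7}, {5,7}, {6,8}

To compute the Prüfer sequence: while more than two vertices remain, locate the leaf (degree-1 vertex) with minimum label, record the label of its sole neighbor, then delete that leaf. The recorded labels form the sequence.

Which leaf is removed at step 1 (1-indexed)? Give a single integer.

Answer: 1

Derivation:
Step 1: current leaves = {1,3,5,8}. Remove leaf 1 (neighbor: 6).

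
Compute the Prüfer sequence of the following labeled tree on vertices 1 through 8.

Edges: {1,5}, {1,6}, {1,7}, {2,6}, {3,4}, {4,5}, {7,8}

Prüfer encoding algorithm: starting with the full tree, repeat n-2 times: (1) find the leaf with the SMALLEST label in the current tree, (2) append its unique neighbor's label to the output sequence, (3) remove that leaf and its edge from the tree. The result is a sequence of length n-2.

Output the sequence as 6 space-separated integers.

Answer: 6 4 5 1 1 7

Derivation:
Step 1: leaves = {2,3,8}. Remove smallest leaf 2, emit neighbor 6.
Step 2: leaves = {3,6,8}. Remove smallest leaf 3, emit neighbor 4.
Step 3: leaves = {4,6,8}. Remove smallest leaf 4, emit neighbor 5.
Step 4: leaves = {5,6,8}. Remove smallest leaf 5, emit neighbor 1.
Step 5: leaves = {6,8}. Remove smallest leaf 6, emit neighbor 1.
Step 6: leaves = {1,8}. Remove smallest leaf 1, emit neighbor 7.
Done: 2 vertices remain (7, 8). Sequence = [6 4 5 1 1 7]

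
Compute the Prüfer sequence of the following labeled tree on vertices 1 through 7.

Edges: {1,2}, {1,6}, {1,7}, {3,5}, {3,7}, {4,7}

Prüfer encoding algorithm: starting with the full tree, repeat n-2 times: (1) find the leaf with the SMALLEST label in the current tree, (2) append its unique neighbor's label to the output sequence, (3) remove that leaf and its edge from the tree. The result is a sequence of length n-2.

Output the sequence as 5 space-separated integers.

Step 1: leaves = {2,4,5,6}. Remove smallest leaf 2, emit neighbor 1.
Step 2: leaves = {4,5,6}. Remove smallest leaf 4, emit neighbor 7.
Step 3: leaves = {5,6}. Remove smallest leaf 5, emit neighbor 3.
Step 4: leaves = {3,6}. Remove smallest leaf 3, emit neighbor 7.
Step 5: leaves = {6,7}. Remove smallest leaf 6, emit neighbor 1.
Done: 2 vertices remain (1, 7). Sequence = [1 7 3 7 1]

Answer: 1 7 3 7 1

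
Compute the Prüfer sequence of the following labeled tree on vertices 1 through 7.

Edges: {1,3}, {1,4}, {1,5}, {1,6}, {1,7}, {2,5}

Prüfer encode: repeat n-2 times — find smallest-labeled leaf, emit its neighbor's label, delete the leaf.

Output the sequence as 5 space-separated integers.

Step 1: leaves = {2,3,4,6,7}. Remove smallest leaf 2, emit neighbor 5.
Step 2: leaves = {3,4,5,6,7}. Remove smallest leaf 3, emit neighbor 1.
Step 3: leaves = {4,5,6,7}. Remove smallest leaf 4, emit neighbor 1.
Step 4: leaves = {5,6,7}. Remove smallest leaf 5, emit neighbor 1.
Step 5: leaves = {6,7}. Remove smallest leaf 6, emit neighbor 1.
Done: 2 vertices remain (1, 7). Sequence = [5 1 1 1 1]

Answer: 5 1 1 1 1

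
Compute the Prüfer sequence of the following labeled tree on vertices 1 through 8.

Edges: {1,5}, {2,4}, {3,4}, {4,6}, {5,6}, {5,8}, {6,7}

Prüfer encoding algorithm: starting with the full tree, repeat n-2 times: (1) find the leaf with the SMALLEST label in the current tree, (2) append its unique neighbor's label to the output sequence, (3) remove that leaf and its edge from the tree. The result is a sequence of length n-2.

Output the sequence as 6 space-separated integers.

Step 1: leaves = {1,2,3,7,8}. Remove smallest leaf 1, emit neighbor 5.
Step 2: leaves = {2,3,7,8}. Remove smallest leaf 2, emit neighbor 4.
Step 3: leaves = {3,7,8}. Remove smallest leaf 3, emit neighbor 4.
Step 4: leaves = {4,7,8}. Remove smallest leaf 4, emit neighbor 6.
Step 5: leaves = {7,8}. Remove smallest leaf 7, emit neighbor 6.
Step 6: leaves = {6,8}. Remove smallest leaf 6, emit neighbor 5.
Done: 2 vertices remain (5, 8). Sequence = [5 4 4 6 6 5]

Answer: 5 4 4 6 6 5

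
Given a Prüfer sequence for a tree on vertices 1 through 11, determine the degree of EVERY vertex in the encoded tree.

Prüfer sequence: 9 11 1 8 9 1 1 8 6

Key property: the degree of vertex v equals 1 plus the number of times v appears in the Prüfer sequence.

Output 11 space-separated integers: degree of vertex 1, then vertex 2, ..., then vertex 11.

Answer: 4 1 1 1 1 2 1 3 3 1 2

Derivation:
p_1 = 9: count[9] becomes 1
p_2 = 11: count[11] becomes 1
p_3 = 1: count[1] becomes 1
p_4 = 8: count[8] becomes 1
p_5 = 9: count[9] becomes 2
p_6 = 1: count[1] becomes 2
p_7 = 1: count[1] becomes 3
p_8 = 8: count[8] becomes 2
p_9 = 6: count[6] becomes 1
Degrees (1 + count): deg[1]=1+3=4, deg[2]=1+0=1, deg[3]=1+0=1, deg[4]=1+0=1, deg[5]=1+0=1, deg[6]=1+1=2, deg[7]=1+0=1, deg[8]=1+2=3, deg[9]=1+2=3, deg[10]=1+0=1, deg[11]=1+1=2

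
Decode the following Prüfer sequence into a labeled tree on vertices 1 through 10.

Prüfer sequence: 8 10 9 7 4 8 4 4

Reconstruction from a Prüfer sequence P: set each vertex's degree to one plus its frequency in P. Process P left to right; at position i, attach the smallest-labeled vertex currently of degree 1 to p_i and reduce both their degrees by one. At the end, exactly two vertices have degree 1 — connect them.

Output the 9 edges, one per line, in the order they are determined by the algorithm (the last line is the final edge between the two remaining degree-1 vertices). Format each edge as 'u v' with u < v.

Initial degrees: {1:1, 2:1, 3:1, 4:4, 5:1, 6:1, 7:2, 8:3, 9:2, 10:2}
Step 1: smallest deg-1 vertex = 1, p_1 = 8. Add edge {1,8}. Now deg[1]=0, deg[8]=2.
Step 2: smallest deg-1 vertex = 2, p_2 = 10. Add edge {2,10}. Now deg[2]=0, deg[10]=1.
Step 3: smallest deg-1 vertex = 3, p_3 = 9. Add edge {3,9}. Now deg[3]=0, deg[9]=1.
Step 4: smallest deg-1 vertex = 5, p_4 = 7. Add edge {5,7}. Now deg[5]=0, deg[7]=1.
Step 5: smallest deg-1 vertex = 6, p_5 = 4. Add edge {4,6}. Now deg[6]=0, deg[4]=3.
Step 6: smallest deg-1 vertex = 7, p_6 = 8. Add edge {7,8}. Now deg[7]=0, deg[8]=1.
Step 7: smallest deg-1 vertex = 8, p_7 = 4. Add edge {4,8}. Now deg[8]=0, deg[4]=2.
Step 8: smallest deg-1 vertex = 9, p_8 = 4. Add edge {4,9}. Now deg[9]=0, deg[4]=1.
Final: two remaining deg-1 vertices are 4, 10. Add edge {4,10}.

Answer: 1 8
2 10
3 9
5 7
4 6
7 8
4 8
4 9
4 10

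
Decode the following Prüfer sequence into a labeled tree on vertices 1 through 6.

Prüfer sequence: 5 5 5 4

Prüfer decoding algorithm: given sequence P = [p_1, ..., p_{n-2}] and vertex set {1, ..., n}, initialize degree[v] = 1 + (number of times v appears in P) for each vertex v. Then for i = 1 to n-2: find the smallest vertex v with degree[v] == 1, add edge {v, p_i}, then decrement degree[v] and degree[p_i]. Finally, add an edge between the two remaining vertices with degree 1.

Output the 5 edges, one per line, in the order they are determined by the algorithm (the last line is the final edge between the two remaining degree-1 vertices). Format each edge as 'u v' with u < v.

Initial degrees: {1:1, 2:1, 3:1, 4:2, 5:4, 6:1}
Step 1: smallest deg-1 vertex = 1, p_1 = 5. Add edge {1,5}. Now deg[1]=0, deg[5]=3.
Step 2: smallest deg-1 vertex = 2, p_2 = 5. Add edge {2,5}. Now deg[2]=0, deg[5]=2.
Step 3: smallest deg-1 vertex = 3, p_3 = 5. Add edge {3,5}. Now deg[3]=0, deg[5]=1.
Step 4: smallest deg-1 vertex = 5, p_4 = 4. Add edge {4,5}. Now deg[5]=0, deg[4]=1.
Final: two remaining deg-1 vertices are 4, 6. Add edge {4,6}.

Answer: 1 5
2 5
3 5
4 5
4 6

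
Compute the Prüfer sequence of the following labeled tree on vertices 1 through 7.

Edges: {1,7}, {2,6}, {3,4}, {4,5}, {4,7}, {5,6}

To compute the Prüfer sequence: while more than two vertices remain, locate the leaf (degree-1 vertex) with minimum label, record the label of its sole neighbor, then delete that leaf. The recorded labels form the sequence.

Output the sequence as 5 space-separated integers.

Step 1: leaves = {1,2,3}. Remove smallest leaf 1, emit neighbor 7.
Step 2: leaves = {2,3,7}. Remove smallest leaf 2, emit neighbor 6.
Step 3: leaves = {3,6,7}. Remove smallest leaf 3, emit neighbor 4.
Step 4: leaves = {6,7}. Remove smallest leaf 6, emit neighbor 5.
Step 5: leaves = {5,7}. Remove smallest leaf 5, emit neighbor 4.
Done: 2 vertices remain (4, 7). Sequence = [7 6 4 5 4]

Answer: 7 6 4 5 4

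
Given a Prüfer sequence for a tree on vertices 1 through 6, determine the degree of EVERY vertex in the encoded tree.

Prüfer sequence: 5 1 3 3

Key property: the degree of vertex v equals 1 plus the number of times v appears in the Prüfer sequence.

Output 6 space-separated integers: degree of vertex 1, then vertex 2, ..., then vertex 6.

Answer: 2 1 3 1 2 1

Derivation:
p_1 = 5: count[5] becomes 1
p_2 = 1: count[1] becomes 1
p_3 = 3: count[3] becomes 1
p_4 = 3: count[3] becomes 2
Degrees (1 + count): deg[1]=1+1=2, deg[2]=1+0=1, deg[3]=1+2=3, deg[4]=1+0=1, deg[5]=1+1=2, deg[6]=1+0=1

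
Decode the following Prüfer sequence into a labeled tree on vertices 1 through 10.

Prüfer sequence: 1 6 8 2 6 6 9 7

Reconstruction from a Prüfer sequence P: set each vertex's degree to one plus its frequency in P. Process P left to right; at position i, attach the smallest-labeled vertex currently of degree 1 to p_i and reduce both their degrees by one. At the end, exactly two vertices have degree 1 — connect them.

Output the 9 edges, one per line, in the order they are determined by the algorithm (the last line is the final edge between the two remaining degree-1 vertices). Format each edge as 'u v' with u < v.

Answer: 1 3
1 6
4 8
2 5
2 6
6 8
6 9
7 9
7 10

Derivation:
Initial degrees: {1:2, 2:2, 3:1, 4:1, 5:1, 6:4, 7:2, 8:2, 9:2, 10:1}
Step 1: smallest deg-1 vertex = 3, p_1 = 1. Add edge {1,3}. Now deg[3]=0, deg[1]=1.
Step 2: smallest deg-1 vertex = 1, p_2 = 6. Add edge {1,6}. Now deg[1]=0, deg[6]=3.
Step 3: smallest deg-1 vertex = 4, p_3 = 8. Add edge {4,8}. Now deg[4]=0, deg[8]=1.
Step 4: smallest deg-1 vertex = 5, p_4 = 2. Add edge {2,5}. Now deg[5]=0, deg[2]=1.
Step 5: smallest deg-1 vertex = 2, p_5 = 6. Add edge {2,6}. Now deg[2]=0, deg[6]=2.
Step 6: smallest deg-1 vertex = 8, p_6 = 6. Add edge {6,8}. Now deg[8]=0, deg[6]=1.
Step 7: smallest deg-1 vertex = 6, p_7 = 9. Add edge {6,9}. Now deg[6]=0, deg[9]=1.
Step 8: smallest deg-1 vertex = 9, p_8 = 7. Add edge {7,9}. Now deg[9]=0, deg[7]=1.
Final: two remaining deg-1 vertices are 7, 10. Add edge {7,10}.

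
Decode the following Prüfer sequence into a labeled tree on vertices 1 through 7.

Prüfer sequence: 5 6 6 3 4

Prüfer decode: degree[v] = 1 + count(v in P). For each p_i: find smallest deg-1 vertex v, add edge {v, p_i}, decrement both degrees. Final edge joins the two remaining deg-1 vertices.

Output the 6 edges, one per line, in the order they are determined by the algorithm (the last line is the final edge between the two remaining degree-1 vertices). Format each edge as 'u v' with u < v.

Initial degrees: {1:1, 2:1, 3:2, 4:2, 5:2, 6:3, 7:1}
Step 1: smallest deg-1 vertex = 1, p_1 = 5. Add edge {1,5}. Now deg[1]=0, deg[5]=1.
Step 2: smallest deg-1 vertex = 2, p_2 = 6. Add edge {2,6}. Now deg[2]=0, deg[6]=2.
Step 3: smallest deg-1 vertex = 5, p_3 = 6. Add edge {5,6}. Now deg[5]=0, deg[6]=1.
Step 4: smallest deg-1 vertex = 6, p_4 = 3. Add edge {3,6}. Now deg[6]=0, deg[3]=1.
Step 5: smallest deg-1 vertex = 3, p_5 = 4. Add edge {3,4}. Now deg[3]=0, deg[4]=1.
Final: two remaining deg-1 vertices are 4, 7. Add edge {4,7}.

Answer: 1 5
2 6
5 6
3 6
3 4
4 7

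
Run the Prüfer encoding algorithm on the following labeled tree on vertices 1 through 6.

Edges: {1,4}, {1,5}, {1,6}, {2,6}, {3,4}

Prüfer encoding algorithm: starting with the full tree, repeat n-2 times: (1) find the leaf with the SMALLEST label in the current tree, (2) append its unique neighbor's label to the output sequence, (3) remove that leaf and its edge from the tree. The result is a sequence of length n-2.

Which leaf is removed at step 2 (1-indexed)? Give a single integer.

Answer: 3

Derivation:
Step 1: current leaves = {2,3,5}. Remove leaf 2 (neighbor: 6).
Step 2: current leaves = {3,5,6}. Remove leaf 3 (neighbor: 4).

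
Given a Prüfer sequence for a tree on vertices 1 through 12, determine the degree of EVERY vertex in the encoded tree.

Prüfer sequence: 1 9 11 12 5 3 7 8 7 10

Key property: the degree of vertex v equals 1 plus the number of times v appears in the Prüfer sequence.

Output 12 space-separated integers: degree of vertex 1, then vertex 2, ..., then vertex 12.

Answer: 2 1 2 1 2 1 3 2 2 2 2 2

Derivation:
p_1 = 1: count[1] becomes 1
p_2 = 9: count[9] becomes 1
p_3 = 11: count[11] becomes 1
p_4 = 12: count[12] becomes 1
p_5 = 5: count[5] becomes 1
p_6 = 3: count[3] becomes 1
p_7 = 7: count[7] becomes 1
p_8 = 8: count[8] becomes 1
p_9 = 7: count[7] becomes 2
p_10 = 10: count[10] becomes 1
Degrees (1 + count): deg[1]=1+1=2, deg[2]=1+0=1, deg[3]=1+1=2, deg[4]=1+0=1, deg[5]=1+1=2, deg[6]=1+0=1, deg[7]=1+2=3, deg[8]=1+1=2, deg[9]=1+1=2, deg[10]=1+1=2, deg[11]=1+1=2, deg[12]=1+1=2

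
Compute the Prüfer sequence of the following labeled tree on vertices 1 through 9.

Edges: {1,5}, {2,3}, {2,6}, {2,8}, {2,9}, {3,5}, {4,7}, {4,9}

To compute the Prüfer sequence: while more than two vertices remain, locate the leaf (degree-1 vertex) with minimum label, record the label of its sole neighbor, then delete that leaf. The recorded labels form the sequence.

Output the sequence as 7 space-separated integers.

Answer: 5 3 2 2 4 9 2

Derivation:
Step 1: leaves = {1,6,7,8}. Remove smallest leaf 1, emit neighbor 5.
Step 2: leaves = {5,6,7,8}. Remove smallest leaf 5, emit neighbor 3.
Step 3: leaves = {3,6,7,8}. Remove smallest leaf 3, emit neighbor 2.
Step 4: leaves = {6,7,8}. Remove smallest leaf 6, emit neighbor 2.
Step 5: leaves = {7,8}. Remove smallest leaf 7, emit neighbor 4.
Step 6: leaves = {4,8}. Remove smallest leaf 4, emit neighbor 9.
Step 7: leaves = {8,9}. Remove smallest leaf 8, emit neighbor 2.
Done: 2 vertices remain (2, 9). Sequence = [5 3 2 2 4 9 2]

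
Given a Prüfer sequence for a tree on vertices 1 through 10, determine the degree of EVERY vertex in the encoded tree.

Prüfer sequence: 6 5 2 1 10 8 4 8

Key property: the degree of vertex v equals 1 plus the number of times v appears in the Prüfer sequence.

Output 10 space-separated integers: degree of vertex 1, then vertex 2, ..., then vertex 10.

p_1 = 6: count[6] becomes 1
p_2 = 5: count[5] becomes 1
p_3 = 2: count[2] becomes 1
p_4 = 1: count[1] becomes 1
p_5 = 10: count[10] becomes 1
p_6 = 8: count[8] becomes 1
p_7 = 4: count[4] becomes 1
p_8 = 8: count[8] becomes 2
Degrees (1 + count): deg[1]=1+1=2, deg[2]=1+1=2, deg[3]=1+0=1, deg[4]=1+1=2, deg[5]=1+1=2, deg[6]=1+1=2, deg[7]=1+0=1, deg[8]=1+2=3, deg[9]=1+0=1, deg[10]=1+1=2

Answer: 2 2 1 2 2 2 1 3 1 2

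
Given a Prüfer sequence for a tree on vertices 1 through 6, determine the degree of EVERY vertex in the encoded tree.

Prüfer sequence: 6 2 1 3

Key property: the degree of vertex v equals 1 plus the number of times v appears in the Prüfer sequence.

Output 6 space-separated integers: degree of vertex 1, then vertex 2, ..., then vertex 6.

p_1 = 6: count[6] becomes 1
p_2 = 2: count[2] becomes 1
p_3 = 1: count[1] becomes 1
p_4 = 3: count[3] becomes 1
Degrees (1 + count): deg[1]=1+1=2, deg[2]=1+1=2, deg[3]=1+1=2, deg[4]=1+0=1, deg[5]=1+0=1, deg[6]=1+1=2

Answer: 2 2 2 1 1 2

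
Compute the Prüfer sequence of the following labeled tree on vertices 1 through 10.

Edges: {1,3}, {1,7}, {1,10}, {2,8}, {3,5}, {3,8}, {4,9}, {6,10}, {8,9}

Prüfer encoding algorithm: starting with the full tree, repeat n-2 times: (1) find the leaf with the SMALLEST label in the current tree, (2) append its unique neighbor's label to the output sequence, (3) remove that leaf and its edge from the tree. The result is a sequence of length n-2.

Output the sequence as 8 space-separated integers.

Step 1: leaves = {2,4,5,6,7}. Remove smallest leaf 2, emit neighbor 8.
Step 2: leaves = {4,5,6,7}. Remove smallest leaf 4, emit neighbor 9.
Step 3: leaves = {5,6,7,9}. Remove smallest leaf 5, emit neighbor 3.
Step 4: leaves = {6,7,9}. Remove smallest leaf 6, emit neighbor 10.
Step 5: leaves = {7,9,10}. Remove smallest leaf 7, emit neighbor 1.
Step 6: leaves = {9,10}. Remove smallest leaf 9, emit neighbor 8.
Step 7: leaves = {8,10}. Remove smallest leaf 8, emit neighbor 3.
Step 8: leaves = {3,10}. Remove smallest leaf 3, emit neighbor 1.
Done: 2 vertices remain (1, 10). Sequence = [8 9 3 10 1 8 3 1]

Answer: 8 9 3 10 1 8 3 1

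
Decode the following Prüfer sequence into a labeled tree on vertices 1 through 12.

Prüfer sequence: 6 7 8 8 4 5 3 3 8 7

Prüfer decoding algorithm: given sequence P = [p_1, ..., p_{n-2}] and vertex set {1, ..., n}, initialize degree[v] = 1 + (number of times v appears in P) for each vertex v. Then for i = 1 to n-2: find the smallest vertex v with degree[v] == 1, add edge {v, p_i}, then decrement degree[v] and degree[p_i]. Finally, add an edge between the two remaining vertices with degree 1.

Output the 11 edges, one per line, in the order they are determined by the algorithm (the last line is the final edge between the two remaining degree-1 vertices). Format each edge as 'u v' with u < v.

Initial degrees: {1:1, 2:1, 3:3, 4:2, 5:2, 6:2, 7:3, 8:4, 9:1, 10:1, 11:1, 12:1}
Step 1: smallest deg-1 vertex = 1, p_1 = 6. Add edge {1,6}. Now deg[1]=0, deg[6]=1.
Step 2: smallest deg-1 vertex = 2, p_2 = 7. Add edge {2,7}. Now deg[2]=0, deg[7]=2.
Step 3: smallest deg-1 vertex = 6, p_3 = 8. Add edge {6,8}. Now deg[6]=0, deg[8]=3.
Step 4: smallest deg-1 vertex = 9, p_4 = 8. Add edge {8,9}. Now deg[9]=0, deg[8]=2.
Step 5: smallest deg-1 vertex = 10, p_5 = 4. Add edge {4,10}. Now deg[10]=0, deg[4]=1.
Step 6: smallest deg-1 vertex = 4, p_6 = 5. Add edge {4,5}. Now deg[4]=0, deg[5]=1.
Step 7: smallest deg-1 vertex = 5, p_7 = 3. Add edge {3,5}. Now deg[5]=0, deg[3]=2.
Step 8: smallest deg-1 vertex = 11, p_8 = 3. Add edge {3,11}. Now deg[11]=0, deg[3]=1.
Step 9: smallest deg-1 vertex = 3, p_9 = 8. Add edge {3,8}. Now deg[3]=0, deg[8]=1.
Step 10: smallest deg-1 vertex = 8, p_10 = 7. Add edge {7,8}. Now deg[8]=0, deg[7]=1.
Final: two remaining deg-1 vertices are 7, 12. Add edge {7,12}.

Answer: 1 6
2 7
6 8
8 9
4 10
4 5
3 5
3 11
3 8
7 8
7 12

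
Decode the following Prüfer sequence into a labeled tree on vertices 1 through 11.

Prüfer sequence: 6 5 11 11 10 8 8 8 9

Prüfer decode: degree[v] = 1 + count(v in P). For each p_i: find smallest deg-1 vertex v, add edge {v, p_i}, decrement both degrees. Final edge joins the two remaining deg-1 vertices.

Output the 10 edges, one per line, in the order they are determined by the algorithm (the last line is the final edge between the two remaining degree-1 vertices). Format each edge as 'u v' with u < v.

Initial degrees: {1:1, 2:1, 3:1, 4:1, 5:2, 6:2, 7:1, 8:4, 9:2, 10:2, 11:3}
Step 1: smallest deg-1 vertex = 1, p_1 = 6. Add edge {1,6}. Now deg[1]=0, deg[6]=1.
Step 2: smallest deg-1 vertex = 2, p_2 = 5. Add edge {2,5}. Now deg[2]=0, deg[5]=1.
Step 3: smallest deg-1 vertex = 3, p_3 = 11. Add edge {3,11}. Now deg[3]=0, deg[11]=2.
Step 4: smallest deg-1 vertex = 4, p_4 = 11. Add edge {4,11}. Now deg[4]=0, deg[11]=1.
Step 5: smallest deg-1 vertex = 5, p_5 = 10. Add edge {5,10}. Now deg[5]=0, deg[10]=1.
Step 6: smallest deg-1 vertex = 6, p_6 = 8. Add edge {6,8}. Now deg[6]=0, deg[8]=3.
Step 7: smallest deg-1 vertex = 7, p_7 = 8. Add edge {7,8}. Now deg[7]=0, deg[8]=2.
Step 8: smallest deg-1 vertex = 10, p_8 = 8. Add edge {8,10}. Now deg[10]=0, deg[8]=1.
Step 9: smallest deg-1 vertex = 8, p_9 = 9. Add edge {8,9}. Now deg[8]=0, deg[9]=1.
Final: two remaining deg-1 vertices are 9, 11. Add edge {9,11}.

Answer: 1 6
2 5
3 11
4 11
5 10
6 8
7 8
8 10
8 9
9 11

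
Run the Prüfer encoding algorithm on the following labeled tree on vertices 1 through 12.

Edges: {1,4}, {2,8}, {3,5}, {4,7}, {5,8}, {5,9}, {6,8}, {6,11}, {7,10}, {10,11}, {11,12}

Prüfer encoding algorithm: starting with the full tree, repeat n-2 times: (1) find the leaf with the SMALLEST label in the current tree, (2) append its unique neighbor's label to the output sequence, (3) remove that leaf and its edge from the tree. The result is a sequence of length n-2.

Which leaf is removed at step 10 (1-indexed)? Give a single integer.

Answer: 10

Derivation:
Step 1: current leaves = {1,2,3,9,12}. Remove leaf 1 (neighbor: 4).
Step 2: current leaves = {2,3,4,9,12}. Remove leaf 2 (neighbor: 8).
Step 3: current leaves = {3,4,9,12}. Remove leaf 3 (neighbor: 5).
Step 4: current leaves = {4,9,12}. Remove leaf 4 (neighbor: 7).
Step 5: current leaves = {7,9,12}. Remove leaf 7 (neighbor: 10).
Step 6: current leaves = {9,10,12}. Remove leaf 9 (neighbor: 5).
Step 7: current leaves = {5,10,12}. Remove leaf 5 (neighbor: 8).
Step 8: current leaves = {8,10,12}. Remove leaf 8 (neighbor: 6).
Step 9: current leaves = {6,10,12}. Remove leaf 6 (neighbor: 11).
Step 10: current leaves = {10,12}. Remove leaf 10 (neighbor: 11).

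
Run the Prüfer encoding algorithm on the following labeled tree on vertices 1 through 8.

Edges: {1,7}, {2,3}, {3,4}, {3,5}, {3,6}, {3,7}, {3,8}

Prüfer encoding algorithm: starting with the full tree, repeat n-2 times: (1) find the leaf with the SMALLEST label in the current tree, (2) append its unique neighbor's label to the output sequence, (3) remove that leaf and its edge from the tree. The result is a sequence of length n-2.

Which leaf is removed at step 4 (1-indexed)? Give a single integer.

Step 1: current leaves = {1,2,4,5,6,8}. Remove leaf 1 (neighbor: 7).
Step 2: current leaves = {2,4,5,6,7,8}. Remove leaf 2 (neighbor: 3).
Step 3: current leaves = {4,5,6,7,8}. Remove leaf 4 (neighbor: 3).
Step 4: current leaves = {5,6,7,8}. Remove leaf 5 (neighbor: 3).

Answer: 5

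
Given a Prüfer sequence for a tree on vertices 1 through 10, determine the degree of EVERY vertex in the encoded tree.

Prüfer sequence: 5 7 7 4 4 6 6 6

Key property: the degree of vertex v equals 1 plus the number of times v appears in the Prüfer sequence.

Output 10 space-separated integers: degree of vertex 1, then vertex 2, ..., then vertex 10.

p_1 = 5: count[5] becomes 1
p_2 = 7: count[7] becomes 1
p_3 = 7: count[7] becomes 2
p_4 = 4: count[4] becomes 1
p_5 = 4: count[4] becomes 2
p_6 = 6: count[6] becomes 1
p_7 = 6: count[6] becomes 2
p_8 = 6: count[6] becomes 3
Degrees (1 + count): deg[1]=1+0=1, deg[2]=1+0=1, deg[3]=1+0=1, deg[4]=1+2=3, deg[5]=1+1=2, deg[6]=1+3=4, deg[7]=1+2=3, deg[8]=1+0=1, deg[9]=1+0=1, deg[10]=1+0=1

Answer: 1 1 1 3 2 4 3 1 1 1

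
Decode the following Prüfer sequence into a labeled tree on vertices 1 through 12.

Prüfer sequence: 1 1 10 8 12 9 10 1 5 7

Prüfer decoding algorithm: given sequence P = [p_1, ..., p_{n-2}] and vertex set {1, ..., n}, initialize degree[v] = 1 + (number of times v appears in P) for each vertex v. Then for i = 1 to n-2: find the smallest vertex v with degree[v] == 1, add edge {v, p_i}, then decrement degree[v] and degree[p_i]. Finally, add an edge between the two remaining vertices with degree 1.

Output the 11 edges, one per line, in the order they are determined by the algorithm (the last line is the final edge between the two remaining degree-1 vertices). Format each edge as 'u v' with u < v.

Answer: 1 2
1 3
4 10
6 8
8 12
9 11
9 10
1 10
1 5
5 7
7 12

Derivation:
Initial degrees: {1:4, 2:1, 3:1, 4:1, 5:2, 6:1, 7:2, 8:2, 9:2, 10:3, 11:1, 12:2}
Step 1: smallest deg-1 vertex = 2, p_1 = 1. Add edge {1,2}. Now deg[2]=0, deg[1]=3.
Step 2: smallest deg-1 vertex = 3, p_2 = 1. Add edge {1,3}. Now deg[3]=0, deg[1]=2.
Step 3: smallest deg-1 vertex = 4, p_3 = 10. Add edge {4,10}. Now deg[4]=0, deg[10]=2.
Step 4: smallest deg-1 vertex = 6, p_4 = 8. Add edge {6,8}. Now deg[6]=0, deg[8]=1.
Step 5: smallest deg-1 vertex = 8, p_5 = 12. Add edge {8,12}. Now deg[8]=0, deg[12]=1.
Step 6: smallest deg-1 vertex = 11, p_6 = 9. Add edge {9,11}. Now deg[11]=0, deg[9]=1.
Step 7: smallest deg-1 vertex = 9, p_7 = 10. Add edge {9,10}. Now deg[9]=0, deg[10]=1.
Step 8: smallest deg-1 vertex = 10, p_8 = 1. Add edge {1,10}. Now deg[10]=0, deg[1]=1.
Step 9: smallest deg-1 vertex = 1, p_9 = 5. Add edge {1,5}. Now deg[1]=0, deg[5]=1.
Step 10: smallest deg-1 vertex = 5, p_10 = 7. Add edge {5,7}. Now deg[5]=0, deg[7]=1.
Final: two remaining deg-1 vertices are 7, 12. Add edge {7,12}.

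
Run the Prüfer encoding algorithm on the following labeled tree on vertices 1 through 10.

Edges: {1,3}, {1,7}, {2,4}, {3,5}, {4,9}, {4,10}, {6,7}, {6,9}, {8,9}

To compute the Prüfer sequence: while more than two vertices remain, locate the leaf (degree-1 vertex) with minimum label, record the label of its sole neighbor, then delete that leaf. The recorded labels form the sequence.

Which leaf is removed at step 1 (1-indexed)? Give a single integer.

Step 1: current leaves = {2,5,8,10}. Remove leaf 2 (neighbor: 4).

Answer: 2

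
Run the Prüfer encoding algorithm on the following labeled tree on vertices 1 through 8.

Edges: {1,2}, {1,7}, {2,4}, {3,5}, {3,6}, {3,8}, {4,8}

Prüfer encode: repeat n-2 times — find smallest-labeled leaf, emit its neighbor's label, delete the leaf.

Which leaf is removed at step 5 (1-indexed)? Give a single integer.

Step 1: current leaves = {5,6,7}. Remove leaf 5 (neighbor: 3).
Step 2: current leaves = {6,7}. Remove leaf 6 (neighbor: 3).
Step 3: current leaves = {3,7}. Remove leaf 3 (neighbor: 8).
Step 4: current leaves = {7,8}. Remove leaf 7 (neighbor: 1).
Step 5: current leaves = {1,8}. Remove leaf 1 (neighbor: 2).

Answer: 1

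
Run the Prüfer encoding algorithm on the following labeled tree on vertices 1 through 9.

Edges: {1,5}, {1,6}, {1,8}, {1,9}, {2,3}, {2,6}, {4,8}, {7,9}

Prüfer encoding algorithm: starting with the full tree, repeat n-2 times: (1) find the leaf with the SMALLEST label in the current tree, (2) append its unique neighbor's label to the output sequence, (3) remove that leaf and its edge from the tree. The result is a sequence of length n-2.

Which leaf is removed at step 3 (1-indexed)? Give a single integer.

Answer: 4

Derivation:
Step 1: current leaves = {3,4,5,7}. Remove leaf 3 (neighbor: 2).
Step 2: current leaves = {2,4,5,7}. Remove leaf 2 (neighbor: 6).
Step 3: current leaves = {4,5,6,7}. Remove leaf 4 (neighbor: 8).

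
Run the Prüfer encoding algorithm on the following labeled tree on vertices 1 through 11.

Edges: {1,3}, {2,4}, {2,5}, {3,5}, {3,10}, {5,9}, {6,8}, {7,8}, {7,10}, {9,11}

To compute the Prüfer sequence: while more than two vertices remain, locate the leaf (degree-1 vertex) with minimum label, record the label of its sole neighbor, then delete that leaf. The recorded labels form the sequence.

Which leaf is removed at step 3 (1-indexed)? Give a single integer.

Step 1: current leaves = {1,4,6,11}. Remove leaf 1 (neighbor: 3).
Step 2: current leaves = {4,6,11}. Remove leaf 4 (neighbor: 2).
Step 3: current leaves = {2,6,11}. Remove leaf 2 (neighbor: 5).

Answer: 2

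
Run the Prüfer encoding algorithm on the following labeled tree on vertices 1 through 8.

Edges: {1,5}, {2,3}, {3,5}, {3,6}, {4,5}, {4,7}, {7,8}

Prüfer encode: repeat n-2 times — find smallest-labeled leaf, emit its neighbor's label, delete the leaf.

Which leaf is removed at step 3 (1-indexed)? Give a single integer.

Answer: 6

Derivation:
Step 1: current leaves = {1,2,6,8}. Remove leaf 1 (neighbor: 5).
Step 2: current leaves = {2,6,8}. Remove leaf 2 (neighbor: 3).
Step 3: current leaves = {6,8}. Remove leaf 6 (neighbor: 3).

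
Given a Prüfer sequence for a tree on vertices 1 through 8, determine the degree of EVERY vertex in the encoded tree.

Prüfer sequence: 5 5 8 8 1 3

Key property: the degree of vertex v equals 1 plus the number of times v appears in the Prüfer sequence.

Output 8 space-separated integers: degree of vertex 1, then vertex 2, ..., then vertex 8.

Answer: 2 1 2 1 3 1 1 3

Derivation:
p_1 = 5: count[5] becomes 1
p_2 = 5: count[5] becomes 2
p_3 = 8: count[8] becomes 1
p_4 = 8: count[8] becomes 2
p_5 = 1: count[1] becomes 1
p_6 = 3: count[3] becomes 1
Degrees (1 + count): deg[1]=1+1=2, deg[2]=1+0=1, deg[3]=1+1=2, deg[4]=1+0=1, deg[5]=1+2=3, deg[6]=1+0=1, deg[7]=1+0=1, deg[8]=1+2=3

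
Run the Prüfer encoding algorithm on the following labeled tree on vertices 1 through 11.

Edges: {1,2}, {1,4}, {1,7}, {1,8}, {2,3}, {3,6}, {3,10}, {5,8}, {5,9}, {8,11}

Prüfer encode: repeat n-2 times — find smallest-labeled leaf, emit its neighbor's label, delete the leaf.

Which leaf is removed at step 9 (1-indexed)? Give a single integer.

Step 1: current leaves = {4,6,7,9,10,11}. Remove leaf 4 (neighbor: 1).
Step 2: current leaves = {6,7,9,10,11}. Remove leaf 6 (neighbor: 3).
Step 3: current leaves = {7,9,10,11}. Remove leaf 7 (neighbor: 1).
Step 4: current leaves = {9,10,11}. Remove leaf 9 (neighbor: 5).
Step 5: current leaves = {5,10,11}. Remove leaf 5 (neighbor: 8).
Step 6: current leaves = {10,11}. Remove leaf 10 (neighbor: 3).
Step 7: current leaves = {3,11}. Remove leaf 3 (neighbor: 2).
Step 8: current leaves = {2,11}. Remove leaf 2 (neighbor: 1).
Step 9: current leaves = {1,11}. Remove leaf 1 (neighbor: 8).

Answer: 1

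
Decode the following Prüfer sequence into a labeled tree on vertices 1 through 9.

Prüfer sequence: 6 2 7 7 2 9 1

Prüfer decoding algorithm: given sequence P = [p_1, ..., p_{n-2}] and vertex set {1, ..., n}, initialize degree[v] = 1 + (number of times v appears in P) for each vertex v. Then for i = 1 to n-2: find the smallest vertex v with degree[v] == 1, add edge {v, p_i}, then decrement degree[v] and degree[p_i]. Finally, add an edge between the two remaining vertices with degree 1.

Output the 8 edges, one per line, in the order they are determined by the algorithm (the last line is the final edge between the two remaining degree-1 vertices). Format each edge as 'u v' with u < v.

Initial degrees: {1:2, 2:3, 3:1, 4:1, 5:1, 6:2, 7:3, 8:1, 9:2}
Step 1: smallest deg-1 vertex = 3, p_1 = 6. Add edge {3,6}. Now deg[3]=0, deg[6]=1.
Step 2: smallest deg-1 vertex = 4, p_2 = 2. Add edge {2,4}. Now deg[4]=0, deg[2]=2.
Step 3: smallest deg-1 vertex = 5, p_3 = 7. Add edge {5,7}. Now deg[5]=0, deg[7]=2.
Step 4: smallest deg-1 vertex = 6, p_4 = 7. Add edge {6,7}. Now deg[6]=0, deg[7]=1.
Step 5: smallest deg-1 vertex = 7, p_5 = 2. Add edge {2,7}. Now deg[7]=0, deg[2]=1.
Step 6: smallest deg-1 vertex = 2, p_6 = 9. Add edge {2,9}. Now deg[2]=0, deg[9]=1.
Step 7: smallest deg-1 vertex = 8, p_7 = 1. Add edge {1,8}. Now deg[8]=0, deg[1]=1.
Final: two remaining deg-1 vertices are 1, 9. Add edge {1,9}.

Answer: 3 6
2 4
5 7
6 7
2 7
2 9
1 8
1 9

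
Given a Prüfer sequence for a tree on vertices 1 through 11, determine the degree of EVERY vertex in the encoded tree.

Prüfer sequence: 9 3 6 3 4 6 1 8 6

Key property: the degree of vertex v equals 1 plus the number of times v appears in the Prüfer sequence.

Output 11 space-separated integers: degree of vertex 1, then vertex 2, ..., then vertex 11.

Answer: 2 1 3 2 1 4 1 2 2 1 1

Derivation:
p_1 = 9: count[9] becomes 1
p_2 = 3: count[3] becomes 1
p_3 = 6: count[6] becomes 1
p_4 = 3: count[3] becomes 2
p_5 = 4: count[4] becomes 1
p_6 = 6: count[6] becomes 2
p_7 = 1: count[1] becomes 1
p_8 = 8: count[8] becomes 1
p_9 = 6: count[6] becomes 3
Degrees (1 + count): deg[1]=1+1=2, deg[2]=1+0=1, deg[3]=1+2=3, deg[4]=1+1=2, deg[5]=1+0=1, deg[6]=1+3=4, deg[7]=1+0=1, deg[8]=1+1=2, deg[9]=1+1=2, deg[10]=1+0=1, deg[11]=1+0=1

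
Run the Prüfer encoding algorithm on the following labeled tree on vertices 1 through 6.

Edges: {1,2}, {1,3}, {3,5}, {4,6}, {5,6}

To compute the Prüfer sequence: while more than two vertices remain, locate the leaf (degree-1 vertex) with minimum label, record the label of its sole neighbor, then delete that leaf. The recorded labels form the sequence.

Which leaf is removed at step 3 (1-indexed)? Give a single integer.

Answer: 3

Derivation:
Step 1: current leaves = {2,4}. Remove leaf 2 (neighbor: 1).
Step 2: current leaves = {1,4}. Remove leaf 1 (neighbor: 3).
Step 3: current leaves = {3,4}. Remove leaf 3 (neighbor: 5).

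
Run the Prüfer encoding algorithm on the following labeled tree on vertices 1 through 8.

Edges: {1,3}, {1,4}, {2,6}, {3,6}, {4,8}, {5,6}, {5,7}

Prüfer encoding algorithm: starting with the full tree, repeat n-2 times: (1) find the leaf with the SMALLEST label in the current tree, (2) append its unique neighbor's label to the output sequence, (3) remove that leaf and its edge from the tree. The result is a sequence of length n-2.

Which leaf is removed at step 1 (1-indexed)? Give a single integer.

Step 1: current leaves = {2,7,8}. Remove leaf 2 (neighbor: 6).

Answer: 2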